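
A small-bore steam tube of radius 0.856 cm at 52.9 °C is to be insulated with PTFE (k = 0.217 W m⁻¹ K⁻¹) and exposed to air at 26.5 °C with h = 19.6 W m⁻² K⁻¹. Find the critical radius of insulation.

For a cylinder, r_cr = k_ins/h = 0.217/19.6 = 0.0111 m = 1.11 cm

r_cr = 1.11 cm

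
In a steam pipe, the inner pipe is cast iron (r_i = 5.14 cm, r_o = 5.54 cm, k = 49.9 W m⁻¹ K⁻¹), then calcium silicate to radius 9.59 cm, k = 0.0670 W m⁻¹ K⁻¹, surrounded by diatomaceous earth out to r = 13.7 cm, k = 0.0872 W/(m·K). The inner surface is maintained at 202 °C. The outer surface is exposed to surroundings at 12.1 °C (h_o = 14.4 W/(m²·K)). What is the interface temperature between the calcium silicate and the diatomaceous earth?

Resistance network (inner→outer):
  R'_cast iron = ln(0.0554/0.0514)/(2πk) = 0.07494/(2π·49.9) = 2.390×10^-4 m·K/W
  R'_calcium silicate = ln(0.0959/0.0554)/(2πk) = 0.5487/(2π·0.0670) = 1.303 m·K/W
  R'_diatomaceous earth = ln(0.137/0.0959)/(2πk) = 0.3567/(2π·0.0872) = 0.6510 m·K/W
  R'_conv,out = 1/(2πr h) = 1/(2π·0.137·14.4) = 0.08067 m·K/W
ΣR = 2.390×10^-4 + 1.303 + 0.6510 + 0.08067 = 2.035 m·K/W
Q' = ΔT/ΣR = (202 °C − 12.1 °C)/2.035 = 93.32 W/m
From the inner boundary to the calcium silicate/diatomaceous earth interface, ΣR_partial = 1.303 m·K/W.
T_interface = T_in − Q'·ΣR_partial = 202 °C − (93.32)(1.303) = 80.4 °C

T = 80.4 °C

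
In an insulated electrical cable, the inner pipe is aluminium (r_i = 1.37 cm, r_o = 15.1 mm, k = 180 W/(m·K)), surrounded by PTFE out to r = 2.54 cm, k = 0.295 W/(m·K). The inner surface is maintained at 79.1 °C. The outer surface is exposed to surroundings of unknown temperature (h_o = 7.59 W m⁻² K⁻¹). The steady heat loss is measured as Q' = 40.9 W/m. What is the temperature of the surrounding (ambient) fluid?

Sum the resistances:
  R'_aluminium = ln(0.0151/0.0137)/(2πk) = 0.09730/(2π·180) = 8.603×10^-5 m·K/W
  R'_PTFE = ln(0.0254/0.0151)/(2πk) = 0.5201/(2π·0.295) = 0.2806 m·K/W
  R'_conv,out = 1/(2πr h) = 1/(2π·0.0254·7.59) = 0.8256 m·K/W
ΣR = 1.106 m·K/W
ΔT = Q'·ΣR = 40.9 × 1.106 = 45.24 K
Heat flows outward, so T_out = T_in − ΔT = 79.1 − 45.24 = 33.9 °C

T_out = 33.9 °C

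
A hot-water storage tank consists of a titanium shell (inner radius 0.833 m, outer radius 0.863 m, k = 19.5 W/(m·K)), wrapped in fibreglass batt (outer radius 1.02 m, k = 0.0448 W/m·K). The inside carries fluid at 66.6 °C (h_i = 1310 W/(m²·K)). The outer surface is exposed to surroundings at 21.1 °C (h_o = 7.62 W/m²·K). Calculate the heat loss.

Series thermal resistances, inner to outer:
  R_conv,in = 1/(4πr²h) = 1/(4π·0.833²·1310) = 8.754×10^-5 K/W
  R_titanium = (1/0.833 − 1/0.863)/(4πk) = 0.04173/(4π·19.5) = 1.703×10^-4 K/W
  R_fibreglass batt = (1/0.863 − 1/1.02)/(4πk) = 0.1784/(4π·0.0448) = 0.3168 K/W
  R_conv,out = 1/(4πr²h) = 1/(4π·1.02²·7.62) = 0.01004 K/W
ΣR = 8.754×10^-5 + 1.703×10^-4 + 0.3168 + 0.01004 = 0.3271 K/W
Q = ΔT/ΣR = (66.6 °C − 21.1 °C)/0.3271 = 139 W

Q = 139 W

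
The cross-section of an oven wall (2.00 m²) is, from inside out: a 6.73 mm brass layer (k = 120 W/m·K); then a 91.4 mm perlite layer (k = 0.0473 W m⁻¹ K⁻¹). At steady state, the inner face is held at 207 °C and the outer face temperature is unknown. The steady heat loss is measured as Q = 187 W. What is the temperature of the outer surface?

Series resistances:
  R_brass = L/(kA) = 0.00673/(120·2.00) = 2.804×10^-5 K/W
  R_perlite = L/(kA) = 0.0914/(0.0473·2.00) = 0.9662 K/W
ΣR = 0.9662 K/W
ΔT = Q·ΣR = 187 × 0.9662 = 180.7 K
Heat flows outward, so T_out = T_in − ΔT = 207 − 180.7 = 26.3 °C

T_out = 26.3 °C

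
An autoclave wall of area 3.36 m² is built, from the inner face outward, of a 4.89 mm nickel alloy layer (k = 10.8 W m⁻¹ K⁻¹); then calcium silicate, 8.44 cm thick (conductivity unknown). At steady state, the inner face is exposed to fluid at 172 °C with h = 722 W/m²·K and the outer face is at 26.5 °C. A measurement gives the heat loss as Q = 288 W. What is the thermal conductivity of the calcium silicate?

ΣR = ΔT/Q = |172 − 26.5|/288 = 0.5052 K/W
Known resistances:
  R_conv,in = 1/(hA) = 1/(722·3.36) = 4.122×10^-4 K/W
  R_nickel alloy = L/(kA) = 0.00489/(10.8·3.36) = 1.348×10^-4 K/W
R_calcium silicate = ΣR − ΣR_known = 0.5052 − 5.470×10^-4 = 0.5047 K/W
L/(kA) = 0.5047 ⇒ k = 0.0844/(0.5047·3.36) = 0.0498 W/m·K

k = 0.0498 W/m·K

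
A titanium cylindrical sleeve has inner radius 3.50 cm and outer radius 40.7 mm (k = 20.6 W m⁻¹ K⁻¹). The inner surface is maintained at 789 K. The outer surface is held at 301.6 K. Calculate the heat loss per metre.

Q' = 418 kW/m

Q' = 2πk·ΔT/ln(r₂/r₁) = 2π × 20.6 × 487.4 / ln(0.0407/0.0350) = 4.18×10^5 W/m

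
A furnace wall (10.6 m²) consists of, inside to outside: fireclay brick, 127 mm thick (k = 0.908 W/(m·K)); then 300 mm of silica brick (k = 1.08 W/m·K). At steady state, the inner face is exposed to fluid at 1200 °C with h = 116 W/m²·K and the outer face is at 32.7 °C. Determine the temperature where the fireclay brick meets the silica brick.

T = 793 °C

Series thermal resistances, inner to outer:
  R_conv,in = 1/(hA) = 1/(116·10.6) = 8.133×10^-4 K/W
  R_fireclay brick = L/(kA) = 0.127/(0.908·10.6) = 0.01320 K/W
  R_silica brick = L/(kA) = 0.300/(1.08·10.6) = 0.02621 K/W
ΣR = 8.133×10^-4 + 0.01320 + 0.02621 = 0.04022 K/W
Q = ΔT/ΣR = (1200 °C − 32.7 °C)/0.04022 = 29020 W
From the inner boundary to the fireclay brick/silica brick interface, ΣR_partial = 0.01401 K/W.
T_interface = T_in − Q·ΣR_partial = 1200 °C − (29020)(0.01401) = 793 °C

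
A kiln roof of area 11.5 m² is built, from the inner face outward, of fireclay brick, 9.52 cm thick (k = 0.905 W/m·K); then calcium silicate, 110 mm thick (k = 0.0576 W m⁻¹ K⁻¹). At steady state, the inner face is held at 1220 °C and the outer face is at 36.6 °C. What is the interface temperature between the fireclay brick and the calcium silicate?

T = 1158 °C

Series thermal resistances, inner to outer:
  R_fireclay brick = L/(kA) = 0.0952/(0.905·11.5) = 0.009147 K/W
  R_calcium silicate = L/(kA) = 0.110/(0.0576·11.5) = 0.1661 K/W
ΣR = 0.009147 + 0.1661 = 0.1752 K/W
Q = ΔT/ΣR = (1220 °C − 36.6 °C)/0.1752 = 6755 W
From the inner boundary to the fireclay brick/calcium silicate interface, ΣR_partial = 0.009147 K/W.
T_interface = T_in − Q·ΣR_partial = 1220 °C − (6755)(0.009147) = 1158 °C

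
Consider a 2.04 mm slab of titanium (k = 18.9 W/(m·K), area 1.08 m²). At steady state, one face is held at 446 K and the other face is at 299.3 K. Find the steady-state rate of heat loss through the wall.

Q = 1470 kW

Q = kA·ΔT/L = 18.9 × 1.08 × |446 K − 299.3 K| / 0.00204 = 1.47×10^6 W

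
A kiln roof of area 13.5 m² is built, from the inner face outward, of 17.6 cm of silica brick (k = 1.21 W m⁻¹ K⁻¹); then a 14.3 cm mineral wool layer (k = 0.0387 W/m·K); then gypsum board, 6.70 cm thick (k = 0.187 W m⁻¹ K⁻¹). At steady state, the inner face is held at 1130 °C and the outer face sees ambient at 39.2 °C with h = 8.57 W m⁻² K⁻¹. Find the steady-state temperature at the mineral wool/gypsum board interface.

Resistance network (inner→outer):
  R_silica brick = L/(kA) = 0.176/(1.21·13.5) = 0.01077 K/W
  R_mineral wool = L/(kA) = 0.143/(0.0387·13.5) = 0.2737 K/W
  R_gypsum board = L/(kA) = 0.0670/(0.187·13.5) = 0.02654 K/W
  R_conv,out = 1/(hA) = 1/(8.57·13.5) = 0.008643 K/W
ΣR = 0.01077 + 0.2737 + 0.02654 + 0.008643 = 0.3197 K/W
Q = ΔT/ΣR = (1130 °C − 39.2 °C)/0.3197 = 3412 W
From the inner boundary to the mineral wool/gypsum board interface, ΣR_partial = 0.2845 K/W.
T_interface = T_in − Q·ΣR_partial = 1130 °C − (3412)(0.2845) = 159 °C

T = 159 °C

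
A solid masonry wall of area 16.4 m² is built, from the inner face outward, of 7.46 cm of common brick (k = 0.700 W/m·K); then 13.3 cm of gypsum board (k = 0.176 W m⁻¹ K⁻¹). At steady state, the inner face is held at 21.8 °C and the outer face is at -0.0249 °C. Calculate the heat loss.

Series thermal resistances, inner to outer:
  R_common brick = L/(kA) = 0.0746/(0.700·16.4) = 0.006498 K/W
  R_gypsum board = L/(kA) = 0.133/(0.176·16.4) = 0.04608 K/W
ΣR = 0.006498 + 0.04608 = 0.05258 K/W
Q = ΔT/ΣR = (21.8 °C − -0.0249 °C)/0.05258 = 415 W

Q = 415 W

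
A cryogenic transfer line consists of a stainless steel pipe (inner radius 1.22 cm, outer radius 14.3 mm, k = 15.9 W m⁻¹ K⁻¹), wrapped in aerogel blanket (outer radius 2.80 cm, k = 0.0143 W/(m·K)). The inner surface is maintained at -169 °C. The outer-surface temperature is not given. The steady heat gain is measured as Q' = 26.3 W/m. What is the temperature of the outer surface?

Sum the resistances:
  R'_stainless steel = ln(0.0143/0.0122)/(2πk) = 0.1588/(2π·15.9) = 0.001590 m·K/W
  R'_aerogel blanket = ln(0.0280/0.0143)/(2πk) = 0.6719/(2π·0.0143) = 7.479 m·K/W
ΣR = 7.480 m·K/W
ΔT = Q'·ΣR = 26.3 × 7.480 = 196.7 K
Heat flows inward, so T_out = T_in + ΔT = -169 + 196.7 = 27.7 °C

T_out = 27.7 °C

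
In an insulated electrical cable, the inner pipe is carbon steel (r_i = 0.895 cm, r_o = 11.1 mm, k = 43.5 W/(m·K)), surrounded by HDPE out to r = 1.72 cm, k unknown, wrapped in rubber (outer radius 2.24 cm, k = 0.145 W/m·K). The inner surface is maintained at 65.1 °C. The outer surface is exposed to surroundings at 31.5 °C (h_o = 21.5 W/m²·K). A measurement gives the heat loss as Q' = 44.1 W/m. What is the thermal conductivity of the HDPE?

ΣR = ΔT/Q' = |65.1 − 31.5|/44.1 = 0.7619 m·K/W
Known resistances:
  R'_carbon steel = ln(0.0111/0.00895)/(2πk) = 0.2153/(2π·43.5) = 7.877×10^-4 m·K/W
  R'_rubber = ln(0.0224/0.0172)/(2πk) = 0.2642/(2π·0.145) = 0.2899 m·K/W
  R'_conv,out = 1/(2πr h) = 1/(2π·0.0224·21.5) = 0.3305 m·K/W
R_HDPE = ΣR − ΣR_known = 0.7619 − 0.6212 = 0.1407 m·K/W
ln(r₂/r₁)/(2πk) = 0.1407 ⇒ k = 0.4380/(2π·0.1407) = 0.495 W/m·K

k = 0.495 W/m·K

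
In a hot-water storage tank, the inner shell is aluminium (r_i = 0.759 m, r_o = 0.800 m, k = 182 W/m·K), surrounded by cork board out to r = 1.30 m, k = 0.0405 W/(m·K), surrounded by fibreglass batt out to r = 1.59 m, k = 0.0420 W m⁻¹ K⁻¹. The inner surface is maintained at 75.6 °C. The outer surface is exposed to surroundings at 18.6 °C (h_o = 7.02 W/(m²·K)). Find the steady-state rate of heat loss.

Series thermal resistances, inner to outer:
  R_aluminium = (1/0.759 − 1/0.800)/(4πk) = 0.06752/(4π·182) = 2.952×10^-5 K/W
  R_cork board = (1/0.800 − 1/1.30)/(4πk) = 0.4808/(4π·0.0405) = 0.9447 K/W
  R_fibreglass batt = (1/1.30 − 1/1.59)/(4πk) = 0.1403/(4π·0.0420) = 0.2658 K/W
  R_conv,out = 1/(4πr²h) = 1/(4π·1.59²·7.02) = 0.004484 K/W
ΣR = 2.952×10^-5 + 0.9447 + 0.2658 + 0.004484 = 1.215 K/W
Q = ΔT/ΣR = (75.6 °C − 18.6 °C)/1.215 = 46.9 W

Q = 46.9 W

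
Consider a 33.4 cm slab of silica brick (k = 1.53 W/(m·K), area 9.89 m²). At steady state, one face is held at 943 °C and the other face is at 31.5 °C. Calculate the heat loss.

Q = kA·ΔT/L = 1.53 × 9.89 × |943 °C − 31.5 °C| / 0.334 = 41300 W

Q = 41.3 kW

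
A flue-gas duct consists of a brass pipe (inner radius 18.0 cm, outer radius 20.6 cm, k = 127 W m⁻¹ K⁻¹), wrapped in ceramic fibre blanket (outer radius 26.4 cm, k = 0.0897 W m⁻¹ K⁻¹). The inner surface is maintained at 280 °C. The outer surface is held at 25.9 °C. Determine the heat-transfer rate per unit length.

Q' = 577 W/m

Treat each layer as a resistance in series:
  R'_brass = ln(0.206/0.180)/(2πk) = 0.1349/(2π·127) = 1.691×10^-4 m·K/W
  R'_ceramic fibre blanket = ln(0.264/0.206)/(2πk) = 0.2481/(2π·0.0897) = 0.4402 m·K/W
ΣR = 1.691×10^-4 + 0.4402 = 0.4404 m·K/W
Q' = ΔT/ΣR = (280 °C − 25.9 °C)/0.4404 = 577 W/m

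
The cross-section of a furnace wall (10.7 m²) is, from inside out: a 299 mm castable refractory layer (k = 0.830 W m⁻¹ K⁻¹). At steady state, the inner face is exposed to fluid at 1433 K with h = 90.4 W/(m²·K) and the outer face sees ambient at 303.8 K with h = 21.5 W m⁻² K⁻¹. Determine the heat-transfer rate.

Treat each layer as a resistance in series:
  R_conv,in = 1/(hA) = 1/(90.4·10.7) = 0.001034 K/W
  R_castable refractory = L/(kA) = 0.299/(0.830·10.7) = 0.03367 K/W
  R_conv,out = 1/(hA) = 1/(21.5·10.7) = 0.004347 K/W
ΣR = 0.001034 + 0.03367 + 0.004347 = 0.03905 K/W
Q = ΔT/ΣR = (1433 K − 303.8 K)/0.03905 = 28900 W

Q = 28.9 kW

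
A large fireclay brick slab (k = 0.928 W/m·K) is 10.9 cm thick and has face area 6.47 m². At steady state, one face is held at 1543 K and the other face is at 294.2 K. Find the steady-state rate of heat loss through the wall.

Q = kA·ΔT/L = 0.928 × 6.47 × |1543 K − 294.2 K| / 0.109 = 68800 W

Q = 68.8 kW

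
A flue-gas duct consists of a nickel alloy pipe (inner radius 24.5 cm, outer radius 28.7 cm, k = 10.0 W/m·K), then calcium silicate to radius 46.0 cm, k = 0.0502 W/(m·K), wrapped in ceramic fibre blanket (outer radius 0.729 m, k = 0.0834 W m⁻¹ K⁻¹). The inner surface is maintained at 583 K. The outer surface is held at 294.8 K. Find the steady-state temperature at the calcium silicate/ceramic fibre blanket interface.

T = 401 K

Series thermal resistances, inner to outer:
  R'_nickel alloy = ln(0.287/0.245)/(2πk) = 0.1582/(2π·10.0) = 0.002518 m·K/W
  R'_calcium silicate = ln(0.460/0.287)/(2πk) = 0.4717/(2π·0.0502) = 1.496 m·K/W
  R'_ceramic fibre blanket = ln(0.729/0.460)/(2πk) = 0.4604/(2π·0.0834) = 0.8787 m·K/W
ΣR = 0.002518 + 1.496 + 0.8787 = 2.377 m·K/W
Q' = ΔT/ΣR = (583 K − 294.8 K)/2.377 = 121.2 W/m
From the inner boundary to the calcium silicate/ceramic fibre blanket interface, ΣR_partial = 1.499 m·K/W.
T_interface = T_in − Q'·ΣR_partial = 583 K − (121.2)(1.499) = 401 K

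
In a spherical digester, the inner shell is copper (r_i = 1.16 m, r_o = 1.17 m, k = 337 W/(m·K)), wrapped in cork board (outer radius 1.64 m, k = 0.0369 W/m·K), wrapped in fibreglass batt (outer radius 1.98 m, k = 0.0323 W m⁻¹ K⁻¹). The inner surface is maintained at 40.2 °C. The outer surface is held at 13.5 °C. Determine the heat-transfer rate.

Q = 34.0 W

Resistance network (inner→outer):
  R_copper = (1/1.16 − 1/1.17)/(4πk) = 0.007368/(4π·337) = 1.740×10^-6 K/W
  R_cork board = (1/1.17 − 1/1.64)/(4πk) = 0.2449/(4π·0.0369) = 0.5282 K/W
  R_fibreglass batt = (1/1.64 − 1/1.98)/(4πk) = 0.1047/(4π·0.0323) = 0.2580 K/W
ΣR = 1.740×10^-6 + 0.5282 + 0.2580 = 0.7862 K/W
Q = ΔT/ΣR = (40.2 °C − 13.5 °C)/0.7862 = 34.0 W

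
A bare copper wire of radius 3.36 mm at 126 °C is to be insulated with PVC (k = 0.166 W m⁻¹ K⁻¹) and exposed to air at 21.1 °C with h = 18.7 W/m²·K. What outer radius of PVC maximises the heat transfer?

For a cylinder, r_cr = k_ins/h = 0.166/18.7 = 0.00888 m = 0.888 cm

r_cr = 0.888 cm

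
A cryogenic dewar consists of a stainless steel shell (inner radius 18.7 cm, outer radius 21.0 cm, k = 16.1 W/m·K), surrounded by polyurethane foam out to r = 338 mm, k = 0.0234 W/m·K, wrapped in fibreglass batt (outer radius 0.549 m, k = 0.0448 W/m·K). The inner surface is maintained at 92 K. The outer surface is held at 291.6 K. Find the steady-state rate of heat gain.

Q = 24.5 W

Treat each layer as a resistance in series:
  R_stainless steel = (1/0.187 − 1/0.210)/(4πk) = 0.5857/(4π·16.1) = 0.002895 K/W
  R_polyurethane foam = (1/0.210 − 1/0.338)/(4πk) = 1.803/(4π·0.0234) = 6.133 K/W
  R_fibreglass batt = (1/0.338 − 1/0.549)/(4πk) = 1.137/(4π·0.0448) = 2.020 K/W
ΣR = 0.002895 + 6.133 + 2.020 = 8.156 K/W
Q = ΔT/ΣR = (92 K − 291.6 K)/8.156 = -24.5 W
(Negative Q ⇒ heat flows inward; heat gain = 24.5 W.)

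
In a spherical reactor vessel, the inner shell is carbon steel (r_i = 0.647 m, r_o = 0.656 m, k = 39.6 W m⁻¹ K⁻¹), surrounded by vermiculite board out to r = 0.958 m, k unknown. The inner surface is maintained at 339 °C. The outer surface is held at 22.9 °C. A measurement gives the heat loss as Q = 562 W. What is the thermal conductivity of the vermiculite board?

ΣR = ΔT/Q = |339 − 22.9|/562 = 0.5625 K/W
Known resistances:
  R_carbon steel = (1/0.647 − 1/0.656)/(4πk) = 0.02120/(4π·39.6) = 4.261×10^-5 K/W
R_vermiculite board = ΣR − ΣR_known = 0.5625 − 4.261×10^-5 = 0.5625 K/W
(1/r₁−1/r₂)/(4πk) = 0.5625 ⇒ k = 0.4805/(4π·0.5625) = 0.0680 W/m·K

k = 0.0680 W/m·K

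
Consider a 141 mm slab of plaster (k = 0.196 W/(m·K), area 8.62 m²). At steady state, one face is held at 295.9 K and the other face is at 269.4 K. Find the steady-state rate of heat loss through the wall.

Q = 318 W

Q = kA·ΔT/L = 0.196 × 8.62 × |295.9 K − 269.4 K| / 0.141 = 318 W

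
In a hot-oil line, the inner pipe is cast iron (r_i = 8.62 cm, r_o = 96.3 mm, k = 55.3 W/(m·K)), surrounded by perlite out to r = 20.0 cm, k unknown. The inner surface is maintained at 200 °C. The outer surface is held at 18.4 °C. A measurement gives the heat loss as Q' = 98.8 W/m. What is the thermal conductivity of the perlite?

k = 0.0633 W/m·K

ΣR = ΔT/Q' = |200 − 18.4|/98.8 = 1.838 m·K/W
Known resistances:
  R'_cast iron = ln(0.0963/0.0862)/(2πk) = 0.1108/(2π·55.3) = 3.189×10^-4 m·K/W
R_perlite = ΣR − ΣR_known = 1.838 − 3.189×10^-4 = 1.838 m·K/W
ln(r₂/r₁)/(2πk) = 1.838 ⇒ k = 0.7308/(2π·1.838) = 0.0633 W/m·K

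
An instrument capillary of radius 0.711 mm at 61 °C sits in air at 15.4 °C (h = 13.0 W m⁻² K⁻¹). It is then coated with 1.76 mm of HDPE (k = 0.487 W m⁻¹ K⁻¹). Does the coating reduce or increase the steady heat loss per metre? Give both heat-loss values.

Critical radius for a cylinder: r_cr = k/h = 0.0375 m = 3.75 cm.
Outer radius after coating: r₂ = 7.11×10^-4 + 0.00176 = 0.002471 m.
Since r₁ < r_cr and r₂ ≤ r_cr, the coating moves toward the maximum at r_cr — heat loss rises.
Bare: R = 1/(2πr₁h) = 17.22 m·K/W; Q = 45.6/17.22 = 2.65 W/m.
Coated: R = R_cond + R_conv = 5.362 m·K/W; Q = 45.6/5.362 = 8.50 W/m.

increases: 2.65 → 8.50 W/m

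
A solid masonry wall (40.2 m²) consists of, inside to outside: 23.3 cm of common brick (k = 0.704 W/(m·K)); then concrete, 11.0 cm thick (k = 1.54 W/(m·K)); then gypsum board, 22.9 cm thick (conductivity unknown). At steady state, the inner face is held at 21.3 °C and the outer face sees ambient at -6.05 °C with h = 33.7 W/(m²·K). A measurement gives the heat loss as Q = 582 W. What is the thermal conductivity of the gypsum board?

ΣR = ΔT/Q = |21.3 − -6.05|/582 = 0.04699 K/W
Known resistances:
  R_common brick = L/(kA) = 0.233/(0.704·40.2) = 0.008233 K/W
  R_concrete = L/(kA) = 0.110/(1.54·40.2) = 0.001777 K/W
  R_conv,out = 1/(hA) = 1/(33.7·40.2) = 7.381×10^-4 K/W
R_gypsum board = ΣR − ΣR_known = 0.04699 − 0.01075 = 0.03624 K/W
L/(kA) = 0.03624 ⇒ k = 0.229/(0.03624·40.2) = 0.157 W/m·K

k = 0.157 W/m·K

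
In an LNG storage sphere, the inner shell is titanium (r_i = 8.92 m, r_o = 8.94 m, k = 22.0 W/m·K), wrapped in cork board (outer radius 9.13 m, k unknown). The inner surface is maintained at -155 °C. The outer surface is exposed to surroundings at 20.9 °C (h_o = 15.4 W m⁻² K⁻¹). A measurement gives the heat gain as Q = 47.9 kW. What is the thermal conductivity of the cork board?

ΣR = ΔT/Q = |-155 − 20.9|/47900 = 0.003672 K/W
Known resistances:
  R_titanium = (1/8.92 − 1/8.94)/(4πk) = 2.508×10^-4/(4π·22.0) = 9.072×10^-7 K/W
  R_conv,out = 1/(4πr²h) = 1/(4π·9.13²·15.4) = 6.199×10^-5 K/W
R_cork board = ΣR − ΣR_known = 0.003672 − 6.290×10^-5 = 0.003609 K/W
(1/r₁−1/r₂)/(4πk) = 0.003609 ⇒ k = 0.002328/(4π·0.003609) = 0.0513 W/m·K

k = 0.0513 W/m·K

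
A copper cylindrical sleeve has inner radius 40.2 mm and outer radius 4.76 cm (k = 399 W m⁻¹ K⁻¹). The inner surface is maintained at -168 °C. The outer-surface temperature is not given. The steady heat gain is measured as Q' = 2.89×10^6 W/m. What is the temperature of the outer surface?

Series resistances:
  R'_copper = ln(0.0476/0.0402)/(2πk) = 0.1690/(2π·399) = 6.740×10^-5 m·K/W
ΣR = 6.740×10^-5 m·K/W
ΔT = Q'·ΣR = 2.89×10^6 × 6.740×10^-5 = 194.8 K
Heat flows inward, so T_out = T_in + ΔT = -168 + 194.8 = 26.8 °C

T_out = 26.8 °C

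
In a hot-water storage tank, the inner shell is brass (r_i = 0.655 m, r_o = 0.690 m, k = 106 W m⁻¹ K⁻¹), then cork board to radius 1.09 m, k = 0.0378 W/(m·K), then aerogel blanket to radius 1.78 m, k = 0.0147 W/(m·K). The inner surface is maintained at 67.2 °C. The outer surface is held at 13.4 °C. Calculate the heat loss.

Resistance network (inner→outer):
  R_brass = (1/0.655 − 1/0.690)/(4πk) = 0.07744/(4π·106) = 5.814×10^-5 K/W
  R_cork board = (1/0.690 − 1/1.09)/(4πk) = 0.5318/(4π·0.0378) = 1.120 K/W
  R_aerogel blanket = (1/1.09 − 1/1.78)/(4πk) = 0.3556/(4π·0.0147) = 1.925 K/W
ΣR = 5.814×10^-5 + 1.120 + 1.925 = 3.045 K/W
Q = ΔT/ΣR = (67.2 °C − 13.4 °C)/3.045 = 17.7 W

Q = 17.7 W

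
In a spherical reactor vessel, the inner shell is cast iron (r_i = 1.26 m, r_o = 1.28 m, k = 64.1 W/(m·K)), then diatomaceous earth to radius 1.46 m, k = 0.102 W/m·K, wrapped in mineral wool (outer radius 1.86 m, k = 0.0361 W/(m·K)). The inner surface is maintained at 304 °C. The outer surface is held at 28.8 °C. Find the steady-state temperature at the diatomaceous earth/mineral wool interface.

Series thermal resistances, inner to outer:
  R_cast iron = (1/1.26 − 1/1.28)/(4πk) = 0.01240/(4π·64.1) = 1.540×10^-5 K/W
  R_diatomaceous earth = (1/1.28 − 1/1.46)/(4πk) = 0.09632/(4π·0.102) = 0.07514 K/W
  R_mineral wool = (1/1.46 − 1/1.86)/(4πk) = 0.1473/(4π·0.0361) = 0.3247 K/W
ΣR = 1.540×10^-5 + 0.07514 + 0.3247 = 0.3999 K/W
Q = ΔT/ΣR = (304 °C − 28.8 °C)/0.3999 = 688.2 W
From the inner boundary to the diatomaceous earth/mineral wool interface, ΣR_partial = 0.07516 K/W.
T_interface = T_in − Q·ΣR_partial = 304 °C − (688.2)(0.07516) = 252 °C

T = 252 °C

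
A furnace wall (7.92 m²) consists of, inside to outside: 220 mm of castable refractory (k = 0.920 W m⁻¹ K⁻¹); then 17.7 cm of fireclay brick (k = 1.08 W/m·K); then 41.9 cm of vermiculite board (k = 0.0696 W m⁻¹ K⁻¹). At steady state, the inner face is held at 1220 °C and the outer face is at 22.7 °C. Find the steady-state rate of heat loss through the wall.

Resistance network (inner→outer):
  R_castable refractory = L/(kA) = 0.220/(0.920·7.92) = 0.03019 K/W
  R_fireclay brick = L/(kA) = 0.177/(1.08·7.92) = 0.02069 K/W
  R_vermiculite board = L/(kA) = 0.419/(0.0696·7.92) = 0.7601 K/W
ΣR = 0.03019 + 0.02069 + 0.7601 = 0.8110 K/W
Q = ΔT/ΣR = (1220 °C − 22.7 °C)/0.8110 = 1480 W

Q = 1480 W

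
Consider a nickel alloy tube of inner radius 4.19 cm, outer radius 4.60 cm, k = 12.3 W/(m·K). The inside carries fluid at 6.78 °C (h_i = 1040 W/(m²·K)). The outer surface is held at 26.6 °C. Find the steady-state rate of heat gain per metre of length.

Series thermal resistances, inner to outer:
  R'_conv,in = 1/(2πr h) = 1/(2π·0.0419·1040) = 0.003652 m·K/W
  R'_nickel alloy = ln(0.0460/0.0419)/(2πk) = 0.09336/(2π·12.3) = 0.001208 m·K/W
ΣR = 0.003652 + 0.001208 = 0.004860 m·K/W
Q' = ΔT/ΣR = (6.78 °C − 26.6 °C)/0.004860 = -4080 W/m
(Negative Q' ⇒ heat flows inward; heat gain = 4080 W/m.)

Q' = 4080 W/m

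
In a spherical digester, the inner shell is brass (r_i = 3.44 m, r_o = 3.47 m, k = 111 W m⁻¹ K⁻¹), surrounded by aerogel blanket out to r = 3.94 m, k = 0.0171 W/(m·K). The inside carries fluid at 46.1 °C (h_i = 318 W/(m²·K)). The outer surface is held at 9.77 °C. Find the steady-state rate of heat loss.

Q = 227 W

Treat each layer as a resistance in series:
  R_conv,in = 1/(4πr²h) = 1/(4π·3.44²·318) = 2.115×10^-5 K/W
  R_brass = (1/3.44 − 1/3.47)/(4πk) = 0.002513/(4π·111) = 1.802×10^-6 K/W
  R_aerogel blanket = (1/3.47 − 1/3.94)/(4πk) = 0.03438/(4π·0.0171) = 0.1600 K/W
ΣR = 2.115×10^-5 + 1.802×10^-6 + 0.1600 = 0.1600 K/W
Q = ΔT/ΣR = (46.1 °C − 9.77 °C)/0.1600 = 227 W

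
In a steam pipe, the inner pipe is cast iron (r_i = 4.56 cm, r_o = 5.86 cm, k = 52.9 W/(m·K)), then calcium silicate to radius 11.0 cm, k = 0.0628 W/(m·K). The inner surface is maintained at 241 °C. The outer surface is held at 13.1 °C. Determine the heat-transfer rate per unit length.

Q' = 143 W/m

Treat each layer as a resistance in series:
  R'_cast iron = ln(0.0586/0.0456)/(2πk) = 0.2508/(2π·52.9) = 7.546×10^-4 m·K/W
  R'_calcium silicate = ln(0.110/0.0586)/(2πk) = 0.6297/(2π·0.0628) = 1.596 m·K/W
ΣR = 7.546×10^-4 + 1.596 = 1.597 m·K/W
Q' = ΔT/ΣR = (241 °C − 13.1 °C)/1.597 = 143 W/m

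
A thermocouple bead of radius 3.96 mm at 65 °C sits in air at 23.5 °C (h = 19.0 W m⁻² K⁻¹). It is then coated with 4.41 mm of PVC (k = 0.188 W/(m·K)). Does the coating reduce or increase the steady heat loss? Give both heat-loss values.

increases: 0.155 → 0.357 W

Critical radius for a sphere: r_cr = 2k/h = 0.0198 m = 1.98 cm.
Outer radius after coating: r₂ = 0.00396 + 0.00441 = 0.00837 m.
Since r₁ < r_cr and r₂ ≤ r_cr, the coating moves toward the maximum at r_cr — heat loss rises.
Bare: R = 1/(4πr₁²h) = 267.1 K/W; Q = 41.5/267.1 = 0.155 W.
Coated: R = R_cond + R_conv = 116.1 K/W; Q = 41.5/116.1 = 0.357 W.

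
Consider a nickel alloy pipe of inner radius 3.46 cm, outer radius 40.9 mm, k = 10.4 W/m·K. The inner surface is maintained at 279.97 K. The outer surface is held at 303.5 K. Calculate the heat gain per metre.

Q' = 9190 W/m

Q' = 2πk·ΔT/ln(r₂/r₁) = 2π × 10.4 × 23.53 / ln(0.0409/0.0346) = 9190 W/m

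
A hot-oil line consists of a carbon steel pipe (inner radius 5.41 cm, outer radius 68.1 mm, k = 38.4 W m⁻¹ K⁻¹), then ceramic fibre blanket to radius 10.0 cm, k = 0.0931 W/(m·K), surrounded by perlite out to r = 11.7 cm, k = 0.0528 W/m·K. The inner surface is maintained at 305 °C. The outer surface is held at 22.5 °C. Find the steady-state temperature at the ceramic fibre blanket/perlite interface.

T = 141 °C

Series thermal resistances, inner to outer:
  R'_carbon steel = ln(0.0681/0.0541)/(2πk) = 0.2301/(2π·38.4) = 9.539×10^-4 m·K/W
  R'_ceramic fibre blanket = ln(0.100/0.0681)/(2πk) = 0.3842/(2π·0.0931) = 0.6568 m·K/W
  R'_perlite = ln(0.117/0.100)/(2πk) = 0.1570/(2π·0.0528) = 0.4733 m·K/W
ΣR = 9.539×10^-4 + 0.6568 + 0.4733 = 1.131 m·K/W
Q' = ΔT/ΣR = (305 °C − 22.5 °C)/1.131 = 249.8 W/m
From the inner boundary to the ceramic fibre blanket/perlite interface, ΣR_partial = 0.6578 m·K/W.
T_interface = T_in − Q'·ΣR_partial = 305 °C − (249.8)(0.6578) = 141 °C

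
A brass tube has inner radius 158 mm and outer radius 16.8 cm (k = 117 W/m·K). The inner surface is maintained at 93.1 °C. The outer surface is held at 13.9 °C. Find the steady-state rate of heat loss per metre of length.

Q' = 949 kW/m

Q' = 2πk·ΔT/ln(r₂/r₁) = 2π × 117 × 79.2 / ln(0.168/0.158) = 9.49×10^5 W/m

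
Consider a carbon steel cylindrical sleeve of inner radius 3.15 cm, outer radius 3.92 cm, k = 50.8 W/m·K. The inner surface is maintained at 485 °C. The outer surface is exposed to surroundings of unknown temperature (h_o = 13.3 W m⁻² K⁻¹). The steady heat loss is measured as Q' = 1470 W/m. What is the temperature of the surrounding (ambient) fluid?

T_out = 35.2 °C

Sum the resistances:
  R'_carbon steel = ln(0.0392/0.0315)/(2πk) = 0.2187/(2π·50.8) = 6.851×10^-4 m·K/W
  R'_conv,out = 1/(2πr h) = 1/(2π·0.0392·13.3) = 0.3053 m·K/W
ΣR = 0.3060 m·K/W
ΔT = Q'·ΣR = 1470 × 0.3060 = 449.8 K
Heat flows outward, so T_out = T_in − ΔT = 485 − 449.8 = 35.2 °C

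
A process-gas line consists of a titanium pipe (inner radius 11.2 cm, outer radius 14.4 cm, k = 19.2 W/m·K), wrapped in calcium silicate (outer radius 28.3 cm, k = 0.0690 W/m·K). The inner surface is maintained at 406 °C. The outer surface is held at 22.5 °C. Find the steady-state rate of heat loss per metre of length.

Q' = 246 W/m

Series thermal resistances, inner to outer:
  R'_titanium = ln(0.144/0.112)/(2πk) = 0.2513/(2π·19.2) = 0.002083 m·K/W
  R'_calcium silicate = ln(0.283/0.144)/(2πk) = 0.6756/(2π·0.0690) = 1.558 m·K/W
ΣR = 0.002083 + 1.558 = 1.560 m·K/W
Q' = ΔT/ΣR = (406 °C − 22.5 °C)/1.560 = 246 W/m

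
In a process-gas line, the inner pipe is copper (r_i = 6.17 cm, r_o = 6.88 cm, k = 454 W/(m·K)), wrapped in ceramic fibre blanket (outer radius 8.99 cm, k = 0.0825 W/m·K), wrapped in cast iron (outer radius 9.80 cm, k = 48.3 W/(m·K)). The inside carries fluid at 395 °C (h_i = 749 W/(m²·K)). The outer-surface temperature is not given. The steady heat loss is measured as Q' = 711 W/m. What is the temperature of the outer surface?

Series resistances:
  R'_conv,in = 1/(2πr h) = 1/(2π·0.0617·749) = 0.003444 m·K/W
  R'_copper = ln(0.0688/0.0617)/(2πk) = 0.1089/(2π·454) = 3.818×10^-5 m·K/W
  R'_ceramic fibre blanket = ln(0.0899/0.0688)/(2πk) = 0.2675/(2π·0.0825) = 0.5160 m·K/W
  R'_cast iron = ln(0.0980/0.0899)/(2πk) = 0.08627/(2π·48.3) = 2.843×10^-4 m·K/W
ΣR = 0.5198 m·K/W
ΔT = Q'·ΣR = 711 × 0.5198 = 369.6 K
Heat flows outward, so T_out = T_in − ΔT = 395 − 369.6 = 25.4 °C

T_out = 25.4 °C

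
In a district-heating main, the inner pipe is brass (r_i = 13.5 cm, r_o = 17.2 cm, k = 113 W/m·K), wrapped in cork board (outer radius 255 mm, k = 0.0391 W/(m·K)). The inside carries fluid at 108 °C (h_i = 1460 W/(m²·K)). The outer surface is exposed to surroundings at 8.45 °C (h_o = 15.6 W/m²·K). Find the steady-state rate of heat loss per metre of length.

Q' = 60.6 W/m

Series thermal resistances, inner to outer:
  R'_conv,in = 1/(2πr h) = 1/(2π·0.135·1460) = 8.075×10^-4 m·K/W
  R'_brass = ln(0.172/0.135)/(2πk) = 0.2422/(2π·113) = 3.412×10^-4 m·K/W
  R'_cork board = ln(0.255/0.172)/(2πk) = 0.3938/(2π·0.0391) = 1.603 m·K/W
  R'_conv,out = 1/(2πr h) = 1/(2π·0.255·15.6) = 0.04001 m·K/W
ΣR = 8.075×10^-4 + 3.412×10^-4 + 1.603 + 0.04001 = 1.644 m·K/W
Q' = ΔT/ΣR = (108 °C − 8.45 °C)/1.644 = 60.6 W/m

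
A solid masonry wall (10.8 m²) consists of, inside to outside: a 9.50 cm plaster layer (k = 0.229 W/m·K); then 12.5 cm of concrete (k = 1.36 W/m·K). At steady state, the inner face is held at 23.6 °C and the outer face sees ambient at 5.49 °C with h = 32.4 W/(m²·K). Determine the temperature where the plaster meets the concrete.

Resistance network (inner→outer):
  R_plaster = L/(kA) = 0.0950/(0.229·10.8) = 0.03841 K/W
  R_concrete = L/(kA) = 0.125/(1.36·10.8) = 0.008510 K/W
  R_conv,out = 1/(hA) = 1/(32.4·10.8) = 0.002858 K/W
ΣR = 0.03841 + 0.008510 + 0.002858 = 0.04978 K/W
Q = ΔT/ΣR = (23.6 °C − 5.49 °C)/0.04978 = 363.8 W
From the inner boundary to the plaster/concrete interface, ΣR_partial = 0.03841 K/W.
T_interface = T_in − Q·ΣR_partial = 23.6 °C − (363.8)(0.03841) = 9.63 °C

T = 9.63 °C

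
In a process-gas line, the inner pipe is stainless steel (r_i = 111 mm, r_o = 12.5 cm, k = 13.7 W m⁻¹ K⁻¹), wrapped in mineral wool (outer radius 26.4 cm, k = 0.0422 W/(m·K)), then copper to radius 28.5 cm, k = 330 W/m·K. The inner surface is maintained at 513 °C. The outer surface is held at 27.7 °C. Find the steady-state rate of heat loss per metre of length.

Q' = 172 W/m

Resistance network (inner→outer):
  R'_stainless steel = ln(0.125/0.111)/(2πk) = 0.1188/(2π·13.7) = 0.001380 m·K/W
  R'_mineral wool = ln(0.264/0.125)/(2πk) = 0.7476/(2π·0.0422) = 2.820 m·K/W
  R'_copper = ln(0.285/0.264)/(2πk) = 0.07654/(2π·330) = 3.691×10^-5 m·K/W
ΣR = 0.001380 + 2.820 + 3.691×10^-5 = 2.821 m·K/W
Q' = ΔT/ΣR = (513 °C − 27.7 °C)/2.821 = 172 W/m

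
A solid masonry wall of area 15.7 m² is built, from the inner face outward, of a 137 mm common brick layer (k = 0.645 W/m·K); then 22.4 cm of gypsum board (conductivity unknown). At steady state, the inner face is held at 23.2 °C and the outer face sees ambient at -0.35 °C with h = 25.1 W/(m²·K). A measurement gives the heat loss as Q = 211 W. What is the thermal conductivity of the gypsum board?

ΣR = ΔT/Q = |23.2 − -0.35|/211 = 0.1116 K/W
Known resistances:
  R_common brick = L/(kA) = 0.137/(0.645·15.7) = 0.01353 K/W
  R_conv,out = 1/(hA) = 1/(25.1·15.7) = 0.002538 K/W
R_gypsum board = ΣR − ΣR_known = 0.1116 − 0.01607 = 0.09553 K/W
L/(kA) = 0.09553 ⇒ k = 0.224/(0.09553·15.7) = 0.149 W/m·K

k = 0.149 W/m·K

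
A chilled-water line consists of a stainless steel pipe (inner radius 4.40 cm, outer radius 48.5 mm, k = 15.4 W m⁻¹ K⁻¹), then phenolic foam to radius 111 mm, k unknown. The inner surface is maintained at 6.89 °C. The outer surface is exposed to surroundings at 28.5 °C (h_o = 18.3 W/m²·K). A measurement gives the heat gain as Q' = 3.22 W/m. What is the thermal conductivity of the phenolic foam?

k = 0.0199 W/m·K

ΣR = ΔT/Q' = |6.89 − 28.5|/3.22 = 6.711 m·K/W
Known resistances:
  R'_stainless steel = ln(0.0485/0.0440)/(2πk) = 0.09737/(2π·15.4) = 0.001006 m·K/W
  R'_conv,out = 1/(2πr h) = 1/(2π·0.111·18.3) = 0.07835 m·K/W
R_phenolic foam = ΣR − ΣR_known = 6.711 − 0.07936 = 6.632 m·K/W
ln(r₂/r₁)/(2πk) = 6.632 ⇒ k = 0.8280/(2π·6.632) = 0.0199 W/m·K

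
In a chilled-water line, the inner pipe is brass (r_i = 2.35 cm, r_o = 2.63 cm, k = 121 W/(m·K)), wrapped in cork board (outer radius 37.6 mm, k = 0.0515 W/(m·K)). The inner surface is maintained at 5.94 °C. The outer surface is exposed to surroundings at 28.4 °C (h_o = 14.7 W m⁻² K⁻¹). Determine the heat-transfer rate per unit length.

Q' = 16.1 W/m

Resistance network (inner→outer):
  R'_brass = ln(0.0263/0.0235)/(2πk) = 0.1126/(2π·121) = 1.481×10^-4 m·K/W
  R'_cork board = ln(0.0376/0.0263)/(2πk) = 0.3574/(2π·0.0515) = 1.105 m·K/W
  R'_conv,out = 1/(2πr h) = 1/(2π·0.0376·14.7) = 0.2879 m·K/W
ΣR = 1.481×10^-4 + 1.105 + 0.2879 = 1.393 m·K/W
Q' = ΔT/ΣR = (5.94 °C − 28.4 °C)/1.393 = -16.1 W/m
(Negative Q' ⇒ heat flows inward; heat gain = 16.1 W/m.)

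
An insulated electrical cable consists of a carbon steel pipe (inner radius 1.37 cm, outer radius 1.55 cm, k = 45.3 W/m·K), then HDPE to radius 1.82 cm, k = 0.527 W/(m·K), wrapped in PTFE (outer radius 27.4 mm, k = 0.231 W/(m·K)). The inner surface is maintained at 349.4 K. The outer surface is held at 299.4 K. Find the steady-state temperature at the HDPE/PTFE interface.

Series thermal resistances, inner to outer:
  R'_carbon steel = ln(0.0155/0.0137)/(2πk) = 0.1234/(2π·45.3) = 4.337×10^-4 m·K/W
  R'_HDPE = ln(0.0182/0.0155)/(2πk) = 0.1606/(2π·0.527) = 0.04850 m·K/W
  R'_PTFE = ln(0.0274/0.0182)/(2πk) = 0.4091/(2π·0.231) = 0.2819 m·K/W
ΣR = 4.337×10^-4 + 0.04850 + 0.2819 = 0.3308 m·K/W
Q' = ΔT/ΣR = (349.4 K − 299.4 K)/0.3308 = 151.1 W/m
From the inner boundary to the HDPE/PTFE interface, ΣR_partial = 0.04893 m·K/W.
T_interface = T_in − Q'·ΣR_partial = 349.4 K − (151.1)(0.04893) = 342.0 K

T = 342.0 K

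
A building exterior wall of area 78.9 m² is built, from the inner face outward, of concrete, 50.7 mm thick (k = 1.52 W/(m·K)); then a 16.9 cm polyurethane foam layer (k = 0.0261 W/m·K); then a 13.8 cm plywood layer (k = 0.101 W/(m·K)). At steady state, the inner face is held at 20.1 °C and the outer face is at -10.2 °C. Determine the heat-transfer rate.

Q = 304 W

Series thermal resistances, inner to outer:
  R_concrete = L/(kA) = 0.0507/(1.52·78.9) = 4.228×10^-4 K/W
  R_polyurethane foam = L/(kA) = 0.169/(0.0261·78.9) = 0.08207 K/W
  R_plywood = L/(kA) = 0.138/(0.101·78.9) = 0.01732 K/W
ΣR = 4.228×10^-4 + 0.08207 + 0.01732 = 0.09981 K/W
Q = ΔT/ΣR = (20.1 °C − -10.2 °C)/0.09981 = 304 W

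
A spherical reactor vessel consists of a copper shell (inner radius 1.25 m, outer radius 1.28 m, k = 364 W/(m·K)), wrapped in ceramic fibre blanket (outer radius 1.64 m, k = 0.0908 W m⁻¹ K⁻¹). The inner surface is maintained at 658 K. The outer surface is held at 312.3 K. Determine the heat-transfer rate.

Q = 2.30 kW

Series thermal resistances, inner to outer:
  R_copper = (1/1.25 − 1/1.28)/(4πk) = 0.01875/(4π·364) = 4.099×10^-6 K/W
  R_ceramic fibre blanket = (1/1.28 − 1/1.64)/(4πk) = 0.1715/(4π·0.0908) = 0.1503 K/W
ΣR = 4.099×10^-6 + 0.1503 = 0.1503 K/W
Q = ΔT/ΣR = (658 K − 312.3 K)/0.1503 = 2300 W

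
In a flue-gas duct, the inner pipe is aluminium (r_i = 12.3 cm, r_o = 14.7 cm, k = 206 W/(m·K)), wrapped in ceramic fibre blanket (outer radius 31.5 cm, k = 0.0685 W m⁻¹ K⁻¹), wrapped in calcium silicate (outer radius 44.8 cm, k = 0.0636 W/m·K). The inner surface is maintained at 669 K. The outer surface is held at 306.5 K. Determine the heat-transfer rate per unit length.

Q' = 137 W/m

Treat each layer as a resistance in series:
  R'_aluminium = ln(0.147/0.123)/(2πk) = 0.1782/(2π·206) = 1.377×10^-4 m·K/W
  R'_ceramic fibre blanket = ln(0.315/0.147)/(2πk) = 0.7621/(2π·0.0685) = 1.771 m·K/W
  R'_calcium silicate = ln(0.448/0.315)/(2πk) = 0.3522/(2π·0.0636) = 0.8814 m·K/W
ΣR = 1.377×10^-4 + 1.771 + 0.8814 = 2.653 m·K/W
Q' = ΔT/ΣR = (669 K − 306.5 K)/2.653 = 137 W/m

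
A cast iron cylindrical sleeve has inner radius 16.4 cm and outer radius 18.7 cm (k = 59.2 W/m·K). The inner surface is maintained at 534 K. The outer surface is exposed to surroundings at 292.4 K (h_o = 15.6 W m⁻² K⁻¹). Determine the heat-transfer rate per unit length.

Resistance network (inner→outer):
  R'_cast iron = ln(0.187/0.164)/(2πk) = 0.1312/(2π·59.2) = 3.528×10^-4 m·K/W
  R'_conv,out = 1/(2πr h) = 1/(2π·0.187·15.6) = 0.05456 m·K/W
ΣR = 3.528×10^-4 + 0.05456 = 0.05491 m·K/W
Q' = ΔT/ΣR = (534 K − 292.4 K)/0.05491 = 4400 W/m

Q' = 4.40 kW/m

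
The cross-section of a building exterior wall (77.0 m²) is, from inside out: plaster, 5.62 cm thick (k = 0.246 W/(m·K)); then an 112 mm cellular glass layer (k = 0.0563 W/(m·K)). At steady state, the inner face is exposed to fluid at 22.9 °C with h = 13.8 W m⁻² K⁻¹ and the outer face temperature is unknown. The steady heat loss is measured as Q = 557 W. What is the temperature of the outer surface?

T_out = 6.33 °C

Series resistances:
  R_conv,in = 1/(hA) = 1/(13.8·77.0) = 9.411×10^-4 K/W
  R_plaster = L/(kA) = 0.0562/(0.246·77.0) = 0.002967 K/W
  R_cellular glass = L/(kA) = 0.112/(0.0563·77.0) = 0.02584 K/W
ΣR = 0.02974 K/W
ΔT = Q·ΣR = 557 × 0.02974 = 16.57 K
Heat flows outward, so T_out = T_in − ΔT = 22.9 − 16.57 = 6.33 °C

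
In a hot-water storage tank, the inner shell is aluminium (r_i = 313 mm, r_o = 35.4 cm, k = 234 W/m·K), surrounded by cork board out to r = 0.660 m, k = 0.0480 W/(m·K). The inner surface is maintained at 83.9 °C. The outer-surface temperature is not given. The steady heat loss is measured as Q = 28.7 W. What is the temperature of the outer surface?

T_out = 21.6 °C

Series resistances:
  R_aluminium = (1/0.313 − 1/0.354)/(4πk) = 0.3700/(4π·234) = 1.258×10^-4 K/W
  R_cork board = (1/0.354 − 1/0.660)/(4πk) = 1.310/(4π·0.0480) = 2.171 K/W
ΣR = 2.171 K/W
ΔT = Q·ΣR = 28.7 × 2.171 = 62.31 K
Heat flows outward, so T_out = T_in − ΔT = 83.9 − 62.31 = 21.6 °C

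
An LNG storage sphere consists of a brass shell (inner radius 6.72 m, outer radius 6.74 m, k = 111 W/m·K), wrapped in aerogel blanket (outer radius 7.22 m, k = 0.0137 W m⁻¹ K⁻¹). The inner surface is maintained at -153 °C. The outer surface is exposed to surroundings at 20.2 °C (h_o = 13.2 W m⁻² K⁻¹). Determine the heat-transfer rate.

Treat each layer as a resistance in series:
  R_brass = (1/6.72 − 1/6.74)/(4πk) = 4.416×10^-4/(4π·111) = 3.166×10^-7 K/W
  R_aerogel blanket = (1/6.74 − 1/7.22)/(4πk) = 0.009864/(4π·0.0137) = 0.05729 K/W
  R_conv,out = 1/(4πr²h) = 1/(4π·7.22²·13.2) = 1.156×10^-4 K/W
ΣR = 3.166×10^-7 + 0.05729 + 1.156×10^-4 = 0.05741 K/W
Q = ΔT/ΣR = (-153 °C − 20.2 °C)/0.05741 = -3020 W
(Negative Q ⇒ heat flows inward; heat gain = 3020 W.)

Q = 3.02 kW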